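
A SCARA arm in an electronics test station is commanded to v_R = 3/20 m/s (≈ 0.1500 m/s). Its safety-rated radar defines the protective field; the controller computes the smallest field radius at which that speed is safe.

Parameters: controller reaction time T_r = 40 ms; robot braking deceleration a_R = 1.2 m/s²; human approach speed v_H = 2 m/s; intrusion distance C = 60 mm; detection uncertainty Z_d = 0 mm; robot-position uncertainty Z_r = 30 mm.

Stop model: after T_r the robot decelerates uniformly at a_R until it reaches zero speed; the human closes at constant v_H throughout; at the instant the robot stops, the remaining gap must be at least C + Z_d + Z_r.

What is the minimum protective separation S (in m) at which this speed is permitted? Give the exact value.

S_min = 3483/8000 m = 0.4354 m

T_s = v_R/a_R = (3/20)/(6/5) = 0.1250 s
robot in T_r: 0.1500·0.0400 = 0.0060 m
robot under decel: 0.1500²/(2·1.2000) = 0.0094 m
human over T_r+T_s: 2.0000·(0.0400+0.1250) = 0.3300 m
residual clearance needed = 0.0600+0.0000+0.0300 = 0.0900 m
S_min ≈ 0.0060+0.0094+0.3300+0.0900  ⇒  S_min = 3483/8000 m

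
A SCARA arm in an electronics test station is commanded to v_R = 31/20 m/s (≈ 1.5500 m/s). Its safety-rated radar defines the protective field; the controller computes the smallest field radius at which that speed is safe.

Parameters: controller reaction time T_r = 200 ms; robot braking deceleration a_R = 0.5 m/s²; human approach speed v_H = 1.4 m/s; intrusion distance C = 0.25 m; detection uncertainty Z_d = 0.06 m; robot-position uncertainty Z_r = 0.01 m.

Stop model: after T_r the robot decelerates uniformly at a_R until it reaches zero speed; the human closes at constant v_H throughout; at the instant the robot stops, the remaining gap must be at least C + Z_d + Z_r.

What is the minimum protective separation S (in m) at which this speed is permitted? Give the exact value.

S_min = 3061/400 m = 7.6525 m

stop time T_s = (31/20)/(1/2) = 3.1000 s
reaction-phase robot travel = 1.5500·0.2000 = 0.3100 m
robot under decel: 1.5500²/(2·0.5000) = 2.4025 m
human closes 1.4000·3.3000 = 4.6200 m
C+Z_d+Z_r = 0.2500+0.0600+0.0100 = 0.3200 m
S_min ≈ 0.3100+2.4025+4.6200+0.3200  ⇒  S_min = 3061/400 m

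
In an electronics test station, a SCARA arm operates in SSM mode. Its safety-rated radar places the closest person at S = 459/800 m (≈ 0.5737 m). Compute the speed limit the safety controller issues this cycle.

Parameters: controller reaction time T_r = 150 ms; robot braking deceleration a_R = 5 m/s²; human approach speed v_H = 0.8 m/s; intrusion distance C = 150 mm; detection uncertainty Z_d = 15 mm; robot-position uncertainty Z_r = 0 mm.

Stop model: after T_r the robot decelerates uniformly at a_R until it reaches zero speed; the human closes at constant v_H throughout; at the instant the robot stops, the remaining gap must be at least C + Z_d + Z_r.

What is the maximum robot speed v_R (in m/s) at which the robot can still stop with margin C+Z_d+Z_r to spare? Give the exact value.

collect terms ⇒ (1/10)·v_R² + (31/100)·v_R + (-231/800) = 0
  disc = (31/100)² − 4·(1/10)·(-231/800) = 529/2500 ; √disc = 23/50
  v_R = (−(31/100) + 23/50) / (2·(1/10)) = 3/4 m/s
check:
T_s = v_R/a_R = (3/4)/5 = 0.1500 s
robot covers v_R·T_r = 0.7500·0.1500 = 0.1125 m before braking
robot covers 0.7500·0.1500 − ½·5.0000·0.1500² = 0.0563 m while stopping
person approaches 0.8000·(0.1500+0.1500) = 0.2400 m
margins: 0.1500+0.0150+0.0000 = 0.1650 m
sum ≈ 0.1125+0.0563+0.2400+0.1650 ≈ 0.5737 m = S ✓

v_R_max = 3/4 m/s = 0.7500 m/s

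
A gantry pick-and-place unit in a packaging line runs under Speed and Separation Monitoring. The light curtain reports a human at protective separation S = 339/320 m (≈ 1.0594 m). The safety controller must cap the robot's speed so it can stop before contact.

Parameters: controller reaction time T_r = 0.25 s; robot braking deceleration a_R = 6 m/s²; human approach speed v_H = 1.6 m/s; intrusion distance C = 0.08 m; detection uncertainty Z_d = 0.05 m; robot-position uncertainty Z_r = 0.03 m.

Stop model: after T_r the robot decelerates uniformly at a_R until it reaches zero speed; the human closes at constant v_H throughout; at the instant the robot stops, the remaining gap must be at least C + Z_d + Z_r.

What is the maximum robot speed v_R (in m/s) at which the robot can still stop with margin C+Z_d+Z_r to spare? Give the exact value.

v_R_max = 17/20 m/s = 0.8500 m/s

quadratic (1/12)·v² + (31/60)·v + (-799/1600) = 0
  disc = (31/60)² − 4·(1/12)·(-799/1600) = 6241/14400 ; √disc = 79/120
  v_R = (−(31/60) + 79/120) / (2·(1/12)) = 17/20 m/s
check:
braking lasts T_s = (17/20)/6 = 0.1417 s
robot covers v_R·T_r = 0.8500·0.2500 = 0.2125 m before braking
robot covers 0.8500·0.1417 − ½·6.0000·0.1417² = 0.0602 m while stopping
human closes 1.6000·0.3917 = 0.6267 m
C+Z_d+Z_r = 0.0800+0.0500+0.0300 = 0.1600 m
sum ≈ 0.2125+0.0602+0.6267+0.1600 ≈ 1.0594 m = S ✓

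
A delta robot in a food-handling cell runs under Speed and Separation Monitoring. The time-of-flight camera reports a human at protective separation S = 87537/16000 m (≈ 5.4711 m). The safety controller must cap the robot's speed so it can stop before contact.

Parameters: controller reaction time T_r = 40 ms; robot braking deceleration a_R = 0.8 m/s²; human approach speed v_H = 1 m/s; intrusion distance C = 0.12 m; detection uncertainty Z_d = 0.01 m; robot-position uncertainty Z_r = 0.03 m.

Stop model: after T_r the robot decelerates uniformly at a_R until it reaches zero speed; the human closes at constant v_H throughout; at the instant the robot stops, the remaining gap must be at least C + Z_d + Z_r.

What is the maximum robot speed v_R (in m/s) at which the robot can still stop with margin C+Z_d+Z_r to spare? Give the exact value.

v_R_max = 41/20 m/s = 2.0500 m/s

at the boundary: (5/8)·v² + (129/100)·v + (-84337/16000) = 0
  disc = (129/100)² − 4·(5/8)·(-84337/16000) = 2374681/160000 ; √disc = 1541/400
  v_R = (−(129/100) + 1541/400) / (2·(5/8)) = 41/20 m/s
check:
braking lasts T_s = (41/20)/(4/5) = 2.5625 s
reaction-phase robot travel = 2.0500·0.0400 = 0.0820 m
robot under decel: 2.0500²/(2·0.8000) = 2.6266 m
person approaches 1.0000·(0.0400+2.5625) = 2.6025 m
C+Z_d+Z_r = 0.1200+0.0100+0.0300 = 0.1600 m
sum ≈ 0.0820+2.6266+2.6025+0.1600 ≈ 5.4711 m = S ✓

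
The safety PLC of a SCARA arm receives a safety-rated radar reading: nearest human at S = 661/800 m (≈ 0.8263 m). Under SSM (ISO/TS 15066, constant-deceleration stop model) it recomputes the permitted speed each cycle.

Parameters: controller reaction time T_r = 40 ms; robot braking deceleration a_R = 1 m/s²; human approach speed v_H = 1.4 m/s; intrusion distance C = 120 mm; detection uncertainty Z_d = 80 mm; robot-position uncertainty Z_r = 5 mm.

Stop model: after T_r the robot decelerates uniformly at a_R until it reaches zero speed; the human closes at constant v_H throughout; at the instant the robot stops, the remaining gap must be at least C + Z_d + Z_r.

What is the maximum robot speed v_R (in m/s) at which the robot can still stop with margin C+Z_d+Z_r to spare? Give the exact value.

v_R_max = 7/20 m/s = 0.3500 m/s

collect terms ⇒ (1/2)·v_R² + (36/25)·v_R + (-2261/4000) = 0
  disc = (36/25)² − 4·(1/2)·(-2261/4000) = 32041/10000 ; √disc = 179/100
  v_R = (−(36/25) + 179/100) / (2·(1/2)) = 7/20 m/s
check:
T_s = v_R/a_R = (7/20)/1 = 0.3500 s
reaction-phase robot travel = 0.3500·0.0400 = 0.0140 m
braking distance = 0.3500²/(2·1.0000) = 0.0612 m
human closes 1.4000·0.3900 = 0.5460 m
margins: 0.1200+0.0800+0.0050 = 0.2050 m
sum ≈ 0.0140+0.0612+0.5460+0.2050 ≈ 0.8263 m = S ✓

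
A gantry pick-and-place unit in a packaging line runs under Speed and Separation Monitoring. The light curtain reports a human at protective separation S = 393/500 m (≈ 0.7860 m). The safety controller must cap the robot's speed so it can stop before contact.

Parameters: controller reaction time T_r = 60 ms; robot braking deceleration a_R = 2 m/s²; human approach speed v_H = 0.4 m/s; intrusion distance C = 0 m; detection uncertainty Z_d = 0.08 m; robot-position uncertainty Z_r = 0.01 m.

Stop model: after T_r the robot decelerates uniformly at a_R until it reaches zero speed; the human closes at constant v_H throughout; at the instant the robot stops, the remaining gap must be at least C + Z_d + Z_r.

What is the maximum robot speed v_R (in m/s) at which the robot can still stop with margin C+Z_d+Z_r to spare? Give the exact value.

v_R_max = 6/5 m/s = 1.2000 m/s

quadratic (1/4)·v² + (13/50)·v + (-84/125) = 0
  disc = (13/50)² − 4·(1/4)·(-84/125) = 1849/2500 ; √disc = 43/50
  v_R = (−(13/50) + 43/50) / (2·(1/4)) = 6/5 m/s
check:
braking lasts T_s = (6/5)/2 = 0.6000 s
reaction-phase robot travel = 1.2000·0.0600 = 0.0720 m
robot covers 1.2000·0.6000 − ½·2.0000·0.6000² = 0.3600 m while stopping
person approaches 0.4000·(0.0600+0.6000) = 0.2640 m
margins: 0.0000+0.0800+0.0100 = 0.0900 m
sum ≈ 0.0720+0.3600+0.2640+0.0900 ≈ 0.7860 m = S ✓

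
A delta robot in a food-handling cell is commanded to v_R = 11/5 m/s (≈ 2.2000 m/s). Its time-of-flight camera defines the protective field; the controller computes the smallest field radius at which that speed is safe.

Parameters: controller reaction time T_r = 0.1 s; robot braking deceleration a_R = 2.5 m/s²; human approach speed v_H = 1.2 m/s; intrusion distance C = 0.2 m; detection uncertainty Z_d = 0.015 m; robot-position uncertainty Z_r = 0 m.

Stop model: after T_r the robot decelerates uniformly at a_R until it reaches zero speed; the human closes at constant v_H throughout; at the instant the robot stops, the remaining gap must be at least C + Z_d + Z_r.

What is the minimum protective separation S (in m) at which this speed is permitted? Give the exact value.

S_min = 2579/1000 m = 2.5790 m

T_s = v_R/a_R = (11/5)/(5/2) = 0.8800 s
robot in T_r: 2.2000·0.1000 = 0.2200 m
robot covers 2.2000·0.8800 − ½·2.5000·0.8800² = 0.9680 m while stopping
human over T_r+T_s: 1.2000·(0.1000+0.8800) = 1.1760 m
margins: 0.2000+0.0150+0.0000 = 0.2150 m
S_min ≈ 0.2200+0.9680+1.1760+0.2150  ⇒  S_min = 2579/1000 m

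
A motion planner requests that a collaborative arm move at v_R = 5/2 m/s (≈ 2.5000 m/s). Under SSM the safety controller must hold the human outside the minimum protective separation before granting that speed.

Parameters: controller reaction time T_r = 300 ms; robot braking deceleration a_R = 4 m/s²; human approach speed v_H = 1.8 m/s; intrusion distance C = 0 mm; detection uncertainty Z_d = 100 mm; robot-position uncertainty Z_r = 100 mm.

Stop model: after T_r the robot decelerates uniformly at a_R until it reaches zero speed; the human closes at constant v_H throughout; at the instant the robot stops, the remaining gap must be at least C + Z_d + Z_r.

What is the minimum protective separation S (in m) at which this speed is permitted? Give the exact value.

S_min = 2717/800 m = 3.3963 m

braking lasts T_s = (5/2)/4 = 0.6250 s
robot covers v_R·T_r = 2.5000·0.3000 = 0.7500 m before braking
braking distance = 2.5000²/(2·4.0000) = 0.7812 m
human over T_r+T_s: 1.8000·(0.3000+0.6250) = 1.6650 m
C+Z_d+Z_r = 0.0000+0.1000+0.1000 = 0.2000 m
S_min ≈ 0.7500+0.7812+1.6650+0.2000  ⇒  S_min = 2717/800 m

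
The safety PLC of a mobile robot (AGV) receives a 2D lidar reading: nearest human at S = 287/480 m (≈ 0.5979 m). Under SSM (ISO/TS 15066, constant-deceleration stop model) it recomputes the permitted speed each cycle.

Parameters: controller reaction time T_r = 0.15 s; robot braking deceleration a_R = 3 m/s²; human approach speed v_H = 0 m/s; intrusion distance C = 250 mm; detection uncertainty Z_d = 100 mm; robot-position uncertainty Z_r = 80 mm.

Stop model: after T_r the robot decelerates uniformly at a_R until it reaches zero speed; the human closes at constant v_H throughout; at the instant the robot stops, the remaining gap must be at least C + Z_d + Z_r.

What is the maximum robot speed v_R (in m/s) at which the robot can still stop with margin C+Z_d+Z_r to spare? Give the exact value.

v_R_max = 13/20 m/s = 0.6500 m/s

collect terms ⇒ (1/6)·v_R² + (3/20)·v_R + (-403/2400) = 0
  disc = (3/20)² − 4·(1/6)·(-403/2400) = 121/900 ; √disc = 11/30
  v_R = (−(3/20) + 11/30) / (2·(1/6)) = 13/20 m/s
check:
T_s = v_R/a_R = (13/20)/3 = 0.2167 s
robot in T_r: 0.6500·0.1500 = 0.0975 m
robot covers 0.6500·0.2167 − ½·3.0000·0.2167² = 0.0704 m while stopping
person approaches 0.0000·(0.1500+0.2167) = 0.0000 m
margins: 0.2500+0.1000+0.0800 = 0.4300 m
sum ≈ 0.0975+0.0704+0.0000+0.4300 ≈ 0.5979 m = S ✓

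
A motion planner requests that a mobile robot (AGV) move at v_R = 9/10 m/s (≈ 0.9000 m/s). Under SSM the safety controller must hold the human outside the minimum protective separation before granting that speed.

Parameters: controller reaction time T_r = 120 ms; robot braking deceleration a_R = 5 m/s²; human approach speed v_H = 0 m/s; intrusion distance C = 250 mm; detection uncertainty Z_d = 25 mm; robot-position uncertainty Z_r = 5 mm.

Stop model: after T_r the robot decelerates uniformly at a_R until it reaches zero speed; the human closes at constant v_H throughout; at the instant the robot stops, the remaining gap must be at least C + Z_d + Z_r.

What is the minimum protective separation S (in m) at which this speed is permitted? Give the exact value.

stop time T_s = (9/10)/5 = 0.1800 s
robot in T_r: 0.9000·0.1200 = 0.1080 m
robot covers 0.9000·0.1800 − ½·5.0000·0.1800² = 0.0810 m while stopping
human over T_r+T_s: 0.0000·(0.1200+0.1800) = 0.0000 m
margins: 0.2500+0.0250+0.0050 = 0.2800 m
S_min ≈ 0.1080+0.0810+0.0000+0.2800  ⇒  S_min = 469/1000 m

S_min = 469/1000 m = 0.4690 m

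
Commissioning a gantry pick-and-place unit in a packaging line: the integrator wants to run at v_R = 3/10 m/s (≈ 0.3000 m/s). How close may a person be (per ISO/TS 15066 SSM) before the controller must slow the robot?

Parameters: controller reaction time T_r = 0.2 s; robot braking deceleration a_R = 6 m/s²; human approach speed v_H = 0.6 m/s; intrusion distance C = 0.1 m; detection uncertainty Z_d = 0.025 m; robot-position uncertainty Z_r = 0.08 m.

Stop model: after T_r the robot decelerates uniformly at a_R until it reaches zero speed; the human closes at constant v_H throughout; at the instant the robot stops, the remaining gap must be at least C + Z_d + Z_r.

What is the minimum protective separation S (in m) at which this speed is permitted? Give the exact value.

braking lasts T_s = (3/10)/6 = 0.0500 s
robot covers v_R·T_r = 0.3000·0.2000 = 0.0600 m before braking
robot covers 0.3000·0.0500 − ½·6.0000·0.0500² = 0.0075 m while stopping
human over T_r+T_s: 0.6000·(0.2000+0.0500) = 0.1500 m
C+Z_d+Z_r = 0.1000+0.0250+0.0800 = 0.2050 m
S_min ≈ 0.0600+0.0075+0.1500+0.2050  ⇒  S_min = 169/400 m

S_min = 169/400 m = 0.4225 m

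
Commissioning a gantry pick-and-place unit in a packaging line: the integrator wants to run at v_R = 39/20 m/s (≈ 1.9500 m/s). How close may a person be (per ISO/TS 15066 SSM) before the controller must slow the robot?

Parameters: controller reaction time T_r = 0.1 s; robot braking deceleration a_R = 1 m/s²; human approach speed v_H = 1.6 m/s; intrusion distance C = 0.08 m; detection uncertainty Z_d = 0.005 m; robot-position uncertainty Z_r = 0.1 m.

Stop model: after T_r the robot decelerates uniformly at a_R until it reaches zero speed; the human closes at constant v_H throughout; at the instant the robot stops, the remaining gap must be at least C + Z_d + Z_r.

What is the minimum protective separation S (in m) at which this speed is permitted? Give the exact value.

stop time T_s = (39/20)/1 = 1.9500 s
reaction-phase robot travel = 1.9500·0.1000 = 0.1950 m
robot under decel: 1.9500²/(2·1.0000) = 1.9013 m
human closes 1.6000·2.0500 = 3.2800 m
margins: 0.0800+0.0050+0.1000 = 0.1850 m
S_min ≈ 0.1950+1.9013+3.2800+0.1850  ⇒  S_min = 4449/800 m

S_min = 4449/800 m = 5.5613 m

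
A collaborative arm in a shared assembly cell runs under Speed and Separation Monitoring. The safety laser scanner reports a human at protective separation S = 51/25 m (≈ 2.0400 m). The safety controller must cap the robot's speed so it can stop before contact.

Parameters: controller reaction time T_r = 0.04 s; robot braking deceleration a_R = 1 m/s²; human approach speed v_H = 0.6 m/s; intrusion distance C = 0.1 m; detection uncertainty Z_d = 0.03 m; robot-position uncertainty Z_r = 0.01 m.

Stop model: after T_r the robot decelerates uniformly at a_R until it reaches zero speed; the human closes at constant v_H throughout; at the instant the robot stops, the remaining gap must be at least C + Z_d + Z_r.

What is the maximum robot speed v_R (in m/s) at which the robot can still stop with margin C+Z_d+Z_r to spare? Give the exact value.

v_R_max = 7/5 m/s = 1.4000 m/s

collect terms ⇒ (1/2)·v_R² + (16/25)·v_R + (-469/250) = 0
  disc = (16/25)² − 4·(1/2)·(-469/250) = 2601/625 ; √disc = 51/25
  v_R = (−(16/25) + 51/25) / (2·(1/2)) = 7/5 m/s
check:
T_s = v_R/a_R = (7/5)/1 = 1.4000 s
robot in T_r: 1.4000·0.0400 = 0.0560 m
braking distance = 1.4000²/(2·1.0000) = 0.9800 m
person approaches 0.6000·(0.0400+1.4000) = 0.8640 m
residual clearance needed = 0.1000+0.0300+0.0100 = 0.1400 m
sum ≈ 0.0560+0.9800+0.8640+0.1400 ≈ 2.0400 m = S ✓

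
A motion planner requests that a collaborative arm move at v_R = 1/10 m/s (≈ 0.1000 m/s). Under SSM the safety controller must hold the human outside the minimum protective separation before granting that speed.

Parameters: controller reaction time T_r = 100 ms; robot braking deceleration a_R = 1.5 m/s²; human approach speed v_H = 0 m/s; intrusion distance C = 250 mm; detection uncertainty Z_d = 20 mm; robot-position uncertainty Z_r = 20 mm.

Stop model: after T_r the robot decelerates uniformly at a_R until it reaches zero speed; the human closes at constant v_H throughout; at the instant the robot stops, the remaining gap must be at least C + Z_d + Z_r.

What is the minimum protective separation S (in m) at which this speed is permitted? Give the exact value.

S_min = 91/300 m = 0.3033 m

T_s = v_R/a_R = (1/10)/(3/2) = 0.0667 s
robot in T_r: 0.1000·0.1000 = 0.0100 m
robot covers 0.1000·0.0667 − ½·1.5000·0.0667² = 0.0033 m while stopping
person approaches 0.0000·(0.1000+0.0667) = 0.0000 m
margins: 0.2500+0.0200+0.0200 = 0.2900 m
S_min ≈ 0.0100+0.0033+0.0000+0.2900  ⇒  S_min = 91/300 m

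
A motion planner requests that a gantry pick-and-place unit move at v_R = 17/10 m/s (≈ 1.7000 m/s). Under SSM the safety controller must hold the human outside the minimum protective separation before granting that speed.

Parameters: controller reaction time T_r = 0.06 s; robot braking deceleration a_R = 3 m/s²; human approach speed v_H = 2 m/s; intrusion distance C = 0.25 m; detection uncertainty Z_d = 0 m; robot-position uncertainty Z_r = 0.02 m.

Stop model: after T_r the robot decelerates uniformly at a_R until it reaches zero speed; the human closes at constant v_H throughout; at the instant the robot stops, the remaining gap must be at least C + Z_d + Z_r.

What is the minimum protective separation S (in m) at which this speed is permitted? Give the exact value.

S_min = 2107/1000 m = 2.1070 m

braking lasts T_s = (17/10)/3 = 0.5667 s
robot covers v_R·T_r = 1.7000·0.0600 = 0.1020 m before braking
robot under decel: 1.7000²/(2·3.0000) = 0.4817 m
human over T_r+T_s: 2.0000·(0.0600+0.5667) = 1.2533 m
residual clearance needed = 0.2500+0.0000+0.0200 = 0.2700 m
S_min ≈ 0.1020+0.4817+1.2533+0.2700  ⇒  S_min = 2107/1000 m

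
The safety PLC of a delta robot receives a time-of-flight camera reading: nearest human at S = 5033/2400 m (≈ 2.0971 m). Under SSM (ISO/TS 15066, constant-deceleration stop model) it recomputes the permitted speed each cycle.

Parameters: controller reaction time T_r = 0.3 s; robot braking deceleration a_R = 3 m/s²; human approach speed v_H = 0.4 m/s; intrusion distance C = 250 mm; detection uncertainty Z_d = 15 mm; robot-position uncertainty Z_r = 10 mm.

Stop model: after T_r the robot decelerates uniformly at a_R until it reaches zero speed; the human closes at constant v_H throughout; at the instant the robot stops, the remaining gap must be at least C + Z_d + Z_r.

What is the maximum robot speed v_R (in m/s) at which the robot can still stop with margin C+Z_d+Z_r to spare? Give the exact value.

v_R_max = 43/20 m/s = 2.1500 m/s

collect terms ⇒ (1/6)·v_R² + (13/30)·v_R + (-817/480) = 0
  disc = (13/30)² − 4·(1/6)·(-817/480) = 529/400 ; √disc = 23/20
  v_R = (−(13/30) + 23/20) / (2·(1/6)) = 43/20 m/s
check:
stop time T_s = (43/20)/3 = 0.7167 s
robot covers v_R·T_r = 2.1500·0.3000 = 0.6450 m before braking
braking distance = 2.1500²/(2·3.0000) = 0.7704 m
human over T_r+T_s: 0.4000·(0.3000+0.7167) = 0.4067 m
residual clearance needed = 0.2500+0.0150+0.0100 = 0.2750 m
sum ≈ 0.6450+0.7704+0.4067+0.2750 ≈ 2.0971 m = S ✓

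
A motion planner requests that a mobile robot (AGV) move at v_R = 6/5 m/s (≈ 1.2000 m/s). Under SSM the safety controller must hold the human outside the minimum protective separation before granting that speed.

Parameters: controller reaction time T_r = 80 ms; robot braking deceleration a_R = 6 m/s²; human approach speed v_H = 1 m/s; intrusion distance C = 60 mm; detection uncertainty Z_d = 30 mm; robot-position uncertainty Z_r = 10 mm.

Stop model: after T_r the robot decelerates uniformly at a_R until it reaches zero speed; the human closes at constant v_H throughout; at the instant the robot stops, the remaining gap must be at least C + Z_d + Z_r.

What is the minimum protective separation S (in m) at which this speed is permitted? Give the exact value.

S_min = 149/250 m = 0.5960 m

T_s = v_R/a_R = (6/5)/6 = 0.2000 s
reaction-phase robot travel = 1.2000·0.0800 = 0.0960 m
robot covers 1.2000·0.2000 − ½·6.0000·0.2000² = 0.1200 m while stopping
person approaches 1.0000·(0.0800+0.2000) = 0.2800 m
C+Z_d+Z_r = 0.0600+0.0300+0.0100 = 0.1000 m
S_min ≈ 0.0960+0.1200+0.2800+0.1000  ⇒  S_min = 149/250 m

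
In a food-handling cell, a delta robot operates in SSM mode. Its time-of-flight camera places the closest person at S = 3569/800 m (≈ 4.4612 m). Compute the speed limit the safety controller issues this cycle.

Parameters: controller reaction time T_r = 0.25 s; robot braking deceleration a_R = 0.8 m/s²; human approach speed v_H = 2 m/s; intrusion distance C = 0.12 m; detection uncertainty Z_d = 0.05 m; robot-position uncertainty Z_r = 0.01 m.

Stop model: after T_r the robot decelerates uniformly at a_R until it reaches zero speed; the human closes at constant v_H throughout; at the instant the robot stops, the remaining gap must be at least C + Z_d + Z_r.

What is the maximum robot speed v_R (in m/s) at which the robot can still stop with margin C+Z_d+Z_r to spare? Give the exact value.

collect terms ⇒ (5/8)·v_R² + (11/4)·v_R + (-121/32) = 0
  disc = (11/4)² − 4·(5/8)·(-121/32) = 1089/64 ; √disc = 33/8
  v_R = (−(11/4) + 33/8) / (2·(5/8)) = 11/10 m/s
check:
T_s = v_R/a_R = (11/10)/(4/5) = 1.3750 s
robot in T_r: 1.1000·0.2500 = 0.2750 m
robot covers 1.1000·1.3750 − ½·0.8000·1.3750² = 0.7562 m while stopping
person approaches 2.0000·(0.2500+1.3750) = 3.2500 m
residual clearance needed = 0.1200+0.0500+0.0100 = 0.1800 m
sum ≈ 0.2750+0.7562+3.2500+0.1800 ≈ 4.4612 m = S ✓

v_R_max = 11/10 m/s = 1.1000 m/s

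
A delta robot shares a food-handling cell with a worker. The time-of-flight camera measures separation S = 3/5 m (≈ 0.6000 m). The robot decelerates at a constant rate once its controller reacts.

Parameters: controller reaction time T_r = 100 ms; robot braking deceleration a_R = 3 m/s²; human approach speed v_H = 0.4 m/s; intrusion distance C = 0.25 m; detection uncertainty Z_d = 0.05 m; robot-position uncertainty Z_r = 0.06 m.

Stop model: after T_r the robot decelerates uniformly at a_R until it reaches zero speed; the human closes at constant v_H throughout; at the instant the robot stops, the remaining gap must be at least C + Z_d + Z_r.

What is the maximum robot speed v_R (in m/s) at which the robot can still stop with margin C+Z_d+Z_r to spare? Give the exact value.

v_R_max = 3/5 m/s = 0.6000 m/s

quadratic (1/6)·v² + (7/30)·v + (-1/5) = 0
  disc = (7/30)² − 4·(1/6)·(-1/5) = 169/900 ; √disc = 13/30
  v_R = (−(7/30) + 13/30) / (2·(1/6)) = 3/5 m/s
check:
stop time T_s = (3/5)/3 = 0.2000 s
robot covers v_R·T_r = 0.6000·0.1000 = 0.0600 m before braking
robot under decel: 0.6000²/(2·3.0000) = 0.0600 m
human closes 0.4000·0.3000 = 0.1200 m
C+Z_d+Z_r = 0.2500+0.0500+0.0600 = 0.3600 m
sum ≈ 0.0600+0.0600+0.1200+0.3600 ≈ 0.6000 m = S ✓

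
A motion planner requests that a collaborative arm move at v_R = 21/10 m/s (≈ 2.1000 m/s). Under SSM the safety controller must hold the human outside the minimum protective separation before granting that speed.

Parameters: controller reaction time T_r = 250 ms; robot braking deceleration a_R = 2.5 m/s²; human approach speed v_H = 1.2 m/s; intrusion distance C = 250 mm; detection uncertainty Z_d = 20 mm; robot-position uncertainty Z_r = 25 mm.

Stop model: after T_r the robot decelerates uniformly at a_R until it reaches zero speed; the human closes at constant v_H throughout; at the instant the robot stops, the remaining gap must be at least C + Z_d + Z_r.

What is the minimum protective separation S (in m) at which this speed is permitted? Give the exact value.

braking lasts T_s = (21/10)/(5/2) = 0.8400 s
robot covers v_R·T_r = 2.1000·0.2500 = 0.5250 m before braking
robot covers 2.1000·0.8400 − ½·2.5000·0.8400² = 0.8820 m while stopping
person approaches 1.2000·(0.2500+0.8400) = 1.3080 m
C+Z_d+Z_r = 0.2500+0.0200+0.0250 = 0.2950 m
S_min ≈ 0.5250+0.8820+1.3080+0.2950  ⇒  S_min = 301/100 m

S_min = 301/100 m = 3.0100 m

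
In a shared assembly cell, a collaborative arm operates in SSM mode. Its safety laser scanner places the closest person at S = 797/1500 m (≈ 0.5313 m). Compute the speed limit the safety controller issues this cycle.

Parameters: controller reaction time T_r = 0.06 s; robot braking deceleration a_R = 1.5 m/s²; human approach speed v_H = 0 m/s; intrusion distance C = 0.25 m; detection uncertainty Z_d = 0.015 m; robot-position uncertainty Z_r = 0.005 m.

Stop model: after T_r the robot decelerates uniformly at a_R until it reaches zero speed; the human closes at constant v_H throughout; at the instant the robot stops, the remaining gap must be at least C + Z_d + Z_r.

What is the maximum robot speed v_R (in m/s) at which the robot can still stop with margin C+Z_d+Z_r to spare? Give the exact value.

collect terms ⇒ (1/3)·v_R² + (3/50)·v_R + (-98/375) = 0
  disc = (3/50)² − 4·(1/3)·(-98/375) = 7921/22500 ; √disc = 89/150
  v_R = (−(3/50) + 89/150) / (2·(1/3)) = 4/5 m/s
check:
stop time T_s = (4/5)/(3/2) = 0.5333 s
reaction-phase robot travel = 0.8000·0.0600 = 0.0480 m
robot under decel: 0.8000²/(2·1.5000) = 0.2133 m
person approaches 0.0000·(0.0600+0.5333) = 0.0000 m
margins: 0.2500+0.0150+0.0050 = 0.2700 m
sum ≈ 0.0480+0.2133+0.0000+0.2700 ≈ 0.5313 m = S ✓

v_R_max = 4/5 m/s = 0.8000 m/s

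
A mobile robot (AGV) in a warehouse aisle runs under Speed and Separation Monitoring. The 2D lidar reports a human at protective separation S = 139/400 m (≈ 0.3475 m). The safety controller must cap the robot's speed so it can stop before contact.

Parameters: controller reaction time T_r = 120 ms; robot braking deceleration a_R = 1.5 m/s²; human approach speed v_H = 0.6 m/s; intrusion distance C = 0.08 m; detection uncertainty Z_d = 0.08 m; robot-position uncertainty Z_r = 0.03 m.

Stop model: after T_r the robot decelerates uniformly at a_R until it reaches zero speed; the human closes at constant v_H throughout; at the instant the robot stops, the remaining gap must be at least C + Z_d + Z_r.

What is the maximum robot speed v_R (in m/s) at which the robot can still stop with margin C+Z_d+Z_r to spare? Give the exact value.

quadratic (1/3)·v² + (13/25)·v + (-171/2000) = 0
  disc = (13/25)² − 4·(1/3)·(-171/2000) = 961/2500 ; √disc = 31/50
  v_R = (−(13/25) + 31/50) / (2·(1/3)) = 3/20 m/s
check:
braking lasts T_s = (3/20)/(3/2) = 0.1000 s
reaction-phase robot travel = 0.1500·0.1200 = 0.0180 m
robot covers 0.1500·0.1000 − ½·1.5000·0.1000² = 0.0075 m while stopping
human closes 0.6000·0.2200 = 0.1320 m
margins: 0.0800+0.0800+0.0300 = 0.1900 m
sum ≈ 0.0180+0.0075+0.1320+0.1900 ≈ 0.3475 m = S ✓

v_R_max = 3/20 m/s = 0.1500 m/s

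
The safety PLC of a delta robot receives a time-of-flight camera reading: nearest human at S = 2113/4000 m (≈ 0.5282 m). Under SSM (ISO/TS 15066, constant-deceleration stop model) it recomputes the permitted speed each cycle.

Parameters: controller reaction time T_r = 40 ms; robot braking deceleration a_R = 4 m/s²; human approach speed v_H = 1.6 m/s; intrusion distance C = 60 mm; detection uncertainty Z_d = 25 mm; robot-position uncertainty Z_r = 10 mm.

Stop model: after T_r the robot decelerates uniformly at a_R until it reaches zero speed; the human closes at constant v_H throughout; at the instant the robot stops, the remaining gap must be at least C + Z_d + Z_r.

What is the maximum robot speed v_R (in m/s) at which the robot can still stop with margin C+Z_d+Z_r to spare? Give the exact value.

quadratic (1/8)·v² + (11/25)·v + (-1477/4000) = 0
  disc = (11/25)² − 4·(1/8)·(-1477/4000) = 15129/40000 ; √disc = 123/200
  v_R = (−(11/25) + 123/200) / (2·(1/8)) = 7/10 m/s
check:
T_s = v_R/a_R = (7/10)/4 = 0.1750 s
reaction-phase robot travel = 0.7000·0.0400 = 0.0280 m
robot under decel: 0.7000²/(2·4.0000) = 0.0612 m
person approaches 1.6000·(0.0400+0.1750) = 0.3440 m
margins: 0.0600+0.0250+0.0100 = 0.0950 m
sum ≈ 0.0280+0.0612+0.3440+0.0950 ≈ 0.5282 m = S ✓

v_R_max = 7/10 m/s = 0.7000 m/s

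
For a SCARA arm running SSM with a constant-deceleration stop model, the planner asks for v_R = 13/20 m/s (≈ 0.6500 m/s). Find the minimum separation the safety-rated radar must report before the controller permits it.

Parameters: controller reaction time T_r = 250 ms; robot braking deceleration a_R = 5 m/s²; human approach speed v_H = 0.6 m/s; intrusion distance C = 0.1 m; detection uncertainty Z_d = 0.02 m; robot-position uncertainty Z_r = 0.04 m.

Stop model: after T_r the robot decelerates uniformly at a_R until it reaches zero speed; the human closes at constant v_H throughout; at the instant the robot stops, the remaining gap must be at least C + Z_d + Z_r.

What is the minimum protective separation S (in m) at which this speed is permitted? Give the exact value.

S_min = 2371/4000 m = 0.5927 m

braking lasts T_s = (13/20)/5 = 0.1300 s
robot in T_r: 0.6500·0.2500 = 0.1625 m
braking distance = 0.6500²/(2·5.0000) = 0.0423 m
human closes 0.6000·0.3800 = 0.2280 m
residual clearance needed = 0.1000+0.0200+0.0400 = 0.1600 m
S_min ≈ 0.1625+0.0423+0.2280+0.1600  ⇒  S_min = 2371/4000 m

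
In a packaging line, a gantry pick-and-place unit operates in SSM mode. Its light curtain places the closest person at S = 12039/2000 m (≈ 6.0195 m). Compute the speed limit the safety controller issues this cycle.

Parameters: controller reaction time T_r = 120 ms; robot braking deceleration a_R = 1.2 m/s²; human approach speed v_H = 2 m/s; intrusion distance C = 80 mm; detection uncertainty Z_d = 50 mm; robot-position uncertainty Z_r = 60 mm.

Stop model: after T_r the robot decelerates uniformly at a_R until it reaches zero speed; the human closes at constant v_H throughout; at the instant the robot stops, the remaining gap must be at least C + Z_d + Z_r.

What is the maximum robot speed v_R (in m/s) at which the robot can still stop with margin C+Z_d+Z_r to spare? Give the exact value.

v_R_max = 21/10 m/s = 2.1000 m/s

quadratic (5/12)·v² + (134/75)·v + (-11179/2000) = 0
  disc = (134/75)² − 4·(5/12)·(-11179/2000) = 1125721/90000 ; √disc = 1061/300
  v_R = (−(134/75) + 1061/300) / (2·(5/12)) = 21/10 m/s
check:
braking lasts T_s = (21/10)/(6/5) = 1.7500 s
reaction-phase robot travel = 2.1000·0.1200 = 0.2520 m
robot covers 2.1000·1.7500 − ½·1.2000·1.7500² = 1.8375 m while stopping
human closes 2.0000·1.8700 = 3.7400 m
margins: 0.0800+0.0500+0.0600 = 0.1900 m
sum ≈ 0.2520+1.8375+3.7400+0.1900 ≈ 6.0195 m = S ✓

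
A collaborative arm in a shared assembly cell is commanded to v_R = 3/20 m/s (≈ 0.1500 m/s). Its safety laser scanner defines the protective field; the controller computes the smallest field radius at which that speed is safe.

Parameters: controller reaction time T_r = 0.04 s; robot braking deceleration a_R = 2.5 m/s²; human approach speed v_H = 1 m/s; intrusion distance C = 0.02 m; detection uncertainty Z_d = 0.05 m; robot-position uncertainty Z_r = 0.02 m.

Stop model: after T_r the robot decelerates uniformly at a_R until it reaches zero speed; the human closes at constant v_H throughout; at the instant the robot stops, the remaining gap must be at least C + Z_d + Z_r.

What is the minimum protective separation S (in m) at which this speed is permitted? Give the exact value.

T_s = v_R/a_R = (3/20)/(5/2) = 0.0600 s
reaction-phase robot travel = 0.1500·0.0400 = 0.0060 m
robot covers 0.1500·0.0600 − ½·2.5000·0.0600² = 0.0045 m while stopping
human closes 1.0000·0.1000 = 0.1000 m
C+Z_d+Z_r = 0.0200+0.0500+0.0200 = 0.0900 m
S_min ≈ 0.0060+0.0045+0.1000+0.0900  ⇒  S_min = 401/2000 m

S_min = 401/2000 m = 0.2005 m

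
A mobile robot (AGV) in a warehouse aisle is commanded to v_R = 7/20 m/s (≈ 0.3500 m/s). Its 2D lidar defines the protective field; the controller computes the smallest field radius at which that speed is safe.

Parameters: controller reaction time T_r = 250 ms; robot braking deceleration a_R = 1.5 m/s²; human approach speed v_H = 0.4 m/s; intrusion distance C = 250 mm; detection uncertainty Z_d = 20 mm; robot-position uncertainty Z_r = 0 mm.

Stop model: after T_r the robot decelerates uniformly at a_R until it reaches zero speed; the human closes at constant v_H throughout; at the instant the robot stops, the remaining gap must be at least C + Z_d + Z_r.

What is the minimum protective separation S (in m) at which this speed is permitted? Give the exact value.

S_min = 71/120 m = 0.5917 m

T_s = v_R/a_R = (7/20)/(3/2) = 0.2333 s
reaction-phase robot travel = 0.3500·0.2500 = 0.0875 m
robot under decel: 0.3500²/(2·1.5000) = 0.0408 m
human over T_r+T_s: 0.4000·(0.2500+0.2333) = 0.1933 m
margins: 0.2500+0.0200+0.0000 = 0.2700 m
S_min ≈ 0.0875+0.0408+0.1933+0.2700  ⇒  S_min = 71/120 m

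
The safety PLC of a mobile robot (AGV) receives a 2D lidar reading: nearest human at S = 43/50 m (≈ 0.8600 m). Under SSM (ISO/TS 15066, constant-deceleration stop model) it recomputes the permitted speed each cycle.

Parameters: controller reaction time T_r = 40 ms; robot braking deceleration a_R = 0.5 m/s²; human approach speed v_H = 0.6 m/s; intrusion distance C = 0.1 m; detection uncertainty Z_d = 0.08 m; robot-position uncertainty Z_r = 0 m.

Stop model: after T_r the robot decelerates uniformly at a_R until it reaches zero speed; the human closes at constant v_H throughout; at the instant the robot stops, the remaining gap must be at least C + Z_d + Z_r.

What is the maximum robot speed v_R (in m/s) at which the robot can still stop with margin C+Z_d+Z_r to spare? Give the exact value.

v_R_max = 2/5 m/s = 0.4000 m/s

at the boundary: (1)·v² + (31/25)·v + (-82/125) = 0
  disc = (31/25)² − 4·(1)·(-82/125) = 2601/625 ; √disc = 51/25
  v_R = (−(31/25) + 51/25) / (2·(1)) = 2/5 m/s
check:
T_s = v_R/a_R = (2/5)/(1/2) = 0.8000 s
reaction-phase robot travel = 0.4000·0.0400 = 0.0160 m
braking distance = 0.4000²/(2·0.5000) = 0.1600 m
human over T_r+T_s: 0.6000·(0.0400+0.8000) = 0.5040 m
C+Z_d+Z_r = 0.1000+0.0800+0.0000 = 0.1800 m
sum ≈ 0.0160+0.1600+0.5040+0.1800 ≈ 0.8600 m = S ✓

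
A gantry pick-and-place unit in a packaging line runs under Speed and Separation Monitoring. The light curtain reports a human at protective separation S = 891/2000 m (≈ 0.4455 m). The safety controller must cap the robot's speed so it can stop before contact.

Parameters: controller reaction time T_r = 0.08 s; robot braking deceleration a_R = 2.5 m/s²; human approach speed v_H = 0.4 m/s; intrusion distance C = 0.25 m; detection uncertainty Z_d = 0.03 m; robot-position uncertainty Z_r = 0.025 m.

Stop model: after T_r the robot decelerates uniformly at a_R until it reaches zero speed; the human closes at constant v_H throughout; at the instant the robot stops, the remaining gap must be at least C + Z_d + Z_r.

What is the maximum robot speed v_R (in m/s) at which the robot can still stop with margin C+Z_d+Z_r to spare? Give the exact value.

collect terms ⇒ (1/5)·v_R² + (6/25)·v_R + (-217/2000) = 0
  disc = (6/25)² − 4·(1/5)·(-217/2000) = 361/2500 ; √disc = 19/50
  v_R = (−(6/25) + 19/50) / (2·(1/5)) = 7/20 m/s
check:
T_s = v_R/a_R = (7/20)/(5/2) = 0.1400 s
robot covers v_R·T_r = 0.3500·0.0800 = 0.0280 m before braking
braking distance = 0.3500²/(2·2.5000) = 0.0245 m
human over T_r+T_s: 0.4000·(0.0800+0.1400) = 0.0880 m
margins: 0.2500+0.0300+0.0250 = 0.3050 m
sum ≈ 0.0280+0.0245+0.0880+0.3050 ≈ 0.4455 m = S ✓

v_R_max = 7/20 m/s = 0.3500 m/s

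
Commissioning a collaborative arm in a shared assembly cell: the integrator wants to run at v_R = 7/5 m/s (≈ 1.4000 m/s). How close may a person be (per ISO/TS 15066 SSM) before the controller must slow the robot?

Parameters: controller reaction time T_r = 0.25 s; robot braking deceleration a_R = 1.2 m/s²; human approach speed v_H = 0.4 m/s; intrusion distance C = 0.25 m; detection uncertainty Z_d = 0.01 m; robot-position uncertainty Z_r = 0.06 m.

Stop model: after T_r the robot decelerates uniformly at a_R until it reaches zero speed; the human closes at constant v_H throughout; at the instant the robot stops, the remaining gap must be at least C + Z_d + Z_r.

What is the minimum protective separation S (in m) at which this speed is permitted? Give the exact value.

S_min = 154/75 m = 2.0533 m

T_s = v_R/a_R = (7/5)/(6/5) = 1.1667 s
reaction-phase robot travel = 1.4000·0.2500 = 0.3500 m
braking distance = 1.4000²/(2·1.2000) = 0.8167 m
person approaches 0.4000·(0.2500+1.1667) = 0.5667 m
C+Z_d+Z_r = 0.2500+0.0100+0.0600 = 0.3200 m
S_min ≈ 0.3500+0.8167+0.5667+0.3200  ⇒  S_min = 154/75 m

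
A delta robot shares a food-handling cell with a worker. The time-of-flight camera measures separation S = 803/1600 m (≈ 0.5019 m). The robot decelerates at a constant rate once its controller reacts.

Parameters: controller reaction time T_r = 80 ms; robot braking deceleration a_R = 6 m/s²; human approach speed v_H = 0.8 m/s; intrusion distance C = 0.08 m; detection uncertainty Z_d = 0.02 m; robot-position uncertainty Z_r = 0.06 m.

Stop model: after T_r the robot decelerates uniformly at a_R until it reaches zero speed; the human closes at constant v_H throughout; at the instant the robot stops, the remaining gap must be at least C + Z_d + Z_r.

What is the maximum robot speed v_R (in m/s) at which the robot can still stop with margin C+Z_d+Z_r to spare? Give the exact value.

v_R_max = 19/20 m/s = 0.9500 m/s

quadratic (1/12)·v² + (16/75)·v + (-2223/8000) = 0
  disc = (16/75)² − 4·(1/12)·(-2223/8000) = 49729/360000 ; √disc = 223/600
  v_R = (−(16/75) + 223/600) / (2·(1/12)) = 19/20 m/s
check:
braking lasts T_s = (19/20)/6 = 0.1583 s
robot covers v_R·T_r = 0.9500·0.0800 = 0.0760 m before braking
robot under decel: 0.9500²/(2·6.0000) = 0.0752 m
human closes 0.8000·0.2383 = 0.1907 m
residual clearance needed = 0.0800+0.0200+0.0600 = 0.1600 m
sum ≈ 0.0760+0.0752+0.1907+0.1600 ≈ 0.5019 m = S ✓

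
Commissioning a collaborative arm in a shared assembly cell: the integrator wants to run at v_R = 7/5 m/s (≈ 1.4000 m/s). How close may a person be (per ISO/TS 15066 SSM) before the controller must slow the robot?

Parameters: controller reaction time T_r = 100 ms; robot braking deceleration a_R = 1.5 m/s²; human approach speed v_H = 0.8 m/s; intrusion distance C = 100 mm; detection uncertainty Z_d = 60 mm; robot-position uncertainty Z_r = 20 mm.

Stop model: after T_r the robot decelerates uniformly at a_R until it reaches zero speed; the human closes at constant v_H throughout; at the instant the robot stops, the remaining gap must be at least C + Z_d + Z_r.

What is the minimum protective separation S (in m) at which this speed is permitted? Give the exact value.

T_s = v_R/a_R = (7/5)/(3/2) = 0.9333 s
reaction-phase robot travel = 1.4000·0.1000 = 0.1400 m
robot under decel: 1.4000²/(2·1.5000) = 0.6533 m
human over T_r+T_s: 0.8000·(0.1000+0.9333) = 0.8267 m
margins: 0.1000+0.0600+0.0200 = 0.1800 m
S_min ≈ 0.1400+0.6533+0.8267+0.1800  ⇒  S_min = 9/5 m

S_min = 9/5 m = 1.8000 m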